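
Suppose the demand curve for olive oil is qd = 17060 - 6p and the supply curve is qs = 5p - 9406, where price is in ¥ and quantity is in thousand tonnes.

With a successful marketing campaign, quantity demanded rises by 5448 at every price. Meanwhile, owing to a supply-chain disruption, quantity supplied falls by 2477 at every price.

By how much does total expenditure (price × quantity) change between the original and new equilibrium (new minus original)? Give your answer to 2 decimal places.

Before the shock: 17060 - 6p = 5p - 9406 ⇒ 26466 = 11p ⇒ p = 2406, q = 2624.
The shock moves the curves to qd = 22508 - 6p and qs = 5p - 11883.
Clearing the new market: 22508 - 6p = 5p - 11883, so p = 34391/11 ≈ 3126.4545 and q = 41242/11 ≈ 3749.2727.
Expenditure moves from 2406×2624 = 6313344 to 3126.4545×3749.2727 = 11721930.7603; change = +5408586.76.

+5408586.76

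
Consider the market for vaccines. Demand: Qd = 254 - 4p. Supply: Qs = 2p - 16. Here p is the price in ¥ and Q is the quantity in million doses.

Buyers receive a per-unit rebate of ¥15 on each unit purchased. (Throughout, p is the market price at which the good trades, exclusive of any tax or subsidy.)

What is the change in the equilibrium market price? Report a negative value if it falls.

+10

Original equilibrium: 254 - 4p = 2p - 16 gives 270 = 6p, so p = 45 and Q = 74.
Since buyers' out-of-pocket price is the market price minus the rebate, the effective demand curve becomes Qd = 314 - 4p.
Equate the new curves: 314 - 4p = 2p - 16, giving 330 = 6p, p = 55, Q = 94.
Δp = 55 − 45 = +10.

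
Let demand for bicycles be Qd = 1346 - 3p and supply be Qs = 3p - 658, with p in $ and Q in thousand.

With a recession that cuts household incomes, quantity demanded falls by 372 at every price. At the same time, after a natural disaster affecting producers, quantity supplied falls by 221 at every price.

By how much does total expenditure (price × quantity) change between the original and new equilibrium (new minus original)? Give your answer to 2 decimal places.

Solve the original market: 1346 - 3p = 3p - 658, hence p = 334 and Q = 344.
After the shift, demand is Qd = 974 - 3p and supply is Qs = 3p - 879.
Clearing the new market: 974 - 3p = 3p - 879, so p = 1853/6 ≈ 308.8333 and Q = 47.5.
Expenditure moves from 334×344 = 114896 to 308.8333×47.5 = 14669.5833; change = -100226.42.

-100226.42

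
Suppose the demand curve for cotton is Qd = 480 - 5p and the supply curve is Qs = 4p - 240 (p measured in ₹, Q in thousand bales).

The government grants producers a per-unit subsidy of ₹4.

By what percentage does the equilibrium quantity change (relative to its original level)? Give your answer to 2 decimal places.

+11.11

Solve the original market: 480 - 5p = 4p - 240, hence p = 80 and Q = 80.
Since sellers receive the price plus the subsidy, the effective supply curve becomes Qs = 4p - 224.
Setting them equal: 480 - 5p = 4p - 224 → 704 = 9p, so p = 704/9 ≈ 78.2222 and Q = 800/9 ≈ 88.8889.
%ΔQ = (88.8889 − 80) / 80 × 100 = +11.11%.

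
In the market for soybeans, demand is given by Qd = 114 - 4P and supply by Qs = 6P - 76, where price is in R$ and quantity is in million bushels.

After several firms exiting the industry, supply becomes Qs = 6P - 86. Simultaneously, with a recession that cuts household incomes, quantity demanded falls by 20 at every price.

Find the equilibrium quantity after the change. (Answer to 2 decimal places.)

Solve the original market: 114 - 4P = 6P - 76, hence P = 19 and Q = 38.
The new curves are Qd = 94 - 4P (demand) and Qs = 6P - 86 (supply).
Setting them equal: 94 - 4P = 6P - 86 → 180 = 10P, so P = 18 and Q = 22.

22.00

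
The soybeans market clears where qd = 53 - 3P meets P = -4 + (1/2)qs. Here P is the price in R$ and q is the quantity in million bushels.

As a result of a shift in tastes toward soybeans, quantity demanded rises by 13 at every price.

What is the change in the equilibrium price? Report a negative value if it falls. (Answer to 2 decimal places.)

+2.60

Initially, 53 - 3P = 2P + 8, so 45 = 5P and P = 9, q = 26.
The new curves are qd = 66 - 3P (demand) and qs = 2P + 8 (supply).
Equate the new curves: 66 - 3P = 2P + 8, giving 58 = 5P, P = 11.6, q = 31.2.
ΔP = 11.6 − 9 = +2.60.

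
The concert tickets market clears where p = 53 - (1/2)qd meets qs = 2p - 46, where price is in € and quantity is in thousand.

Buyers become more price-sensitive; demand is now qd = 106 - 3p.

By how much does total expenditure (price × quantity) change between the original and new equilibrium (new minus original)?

-690.08

Initially, 106 - 2p = 2p - 46, so 152 = 4p and p = 38, q = 30.
With the change applied: demand qd = 106 - 3p, supply qs = 2p - 46.
Clearing the new market: 106 - 3p = 2p - 46, so p = 30.4 and q = 14.8.
Expenditure moves from 38×30 = 1140 to 30.4×14.8 = 449.92; change = -690.08.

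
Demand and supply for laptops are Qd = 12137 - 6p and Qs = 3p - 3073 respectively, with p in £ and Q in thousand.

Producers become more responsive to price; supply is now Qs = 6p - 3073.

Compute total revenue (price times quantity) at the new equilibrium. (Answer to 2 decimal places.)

5744310.00

Original equilibrium: 12137 - 6p = 3p - 3073 gives 15210 = 9p, so p = 1690 and Q = 1997.
The new curves are Qd = 12137 - 6p (demand) and Qs = 6p - 3073 (supply).
New equilibrium: 12137 - 6p = 6p - 3073 ⇒ 15210 = 12p ⇒ p = 1267.5, Q = 4532.
New expenditure = 1267.5 × 4532 = 5744310.00.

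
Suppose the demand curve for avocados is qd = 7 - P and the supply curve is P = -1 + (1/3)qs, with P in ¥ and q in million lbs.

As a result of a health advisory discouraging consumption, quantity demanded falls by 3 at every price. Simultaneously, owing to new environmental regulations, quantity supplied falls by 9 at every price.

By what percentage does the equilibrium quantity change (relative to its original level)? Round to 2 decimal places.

-75.00

Before the shock: 7 - P = 3P + 3 ⇒ 4 = 4P ⇒ P = 1, q = 6.
The new curves are qd = 4 - P (demand) and qs = 3P - 6 (supply).
Clearing the new market: 4 - P = 3P - 6, so P = 2.5 and q = 1.5.
%Δq = (1.5 − 6) / 6 × 100 = -75.00%.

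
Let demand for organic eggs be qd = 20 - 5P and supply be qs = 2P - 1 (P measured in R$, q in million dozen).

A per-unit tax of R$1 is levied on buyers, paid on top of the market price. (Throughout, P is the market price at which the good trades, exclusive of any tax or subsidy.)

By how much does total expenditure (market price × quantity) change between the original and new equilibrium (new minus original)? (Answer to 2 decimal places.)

Original equilibrium: 20 - 5P = 2P - 1 gives 21 = 7P, so P = 3 and q = 5.
Since buyers pay the price plus the tax, the effective demand curve becomes qd = 15 - 5P.
Equate the new curves: 15 - 5P = 2P - 1, giving 16 = 7P, P = 16/7 ≈ 2.2857, q = 25/7 ≈ 3.5714.
Expenditure moves from 3×5 = 15 to 2.2857×3.5714 = 8.1633; change = -6.84.

-6.84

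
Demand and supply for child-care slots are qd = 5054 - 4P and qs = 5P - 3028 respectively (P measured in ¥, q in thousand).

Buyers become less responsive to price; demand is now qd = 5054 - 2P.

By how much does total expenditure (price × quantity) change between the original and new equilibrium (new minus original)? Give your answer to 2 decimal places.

+1856257.63

Solve the original market: 5054 - 4P = 5P - 3028, hence P = 898 and q = 1462.
With the change applied: demand qd = 5054 - 2P, supply qs = 5P - 3028.
New equilibrium: 5054 - 2P = 5P - 3028 ⇒ 8082 = 7P ⇒ P = 8082/7 ≈ 1154.5714, q = 19214/7 ≈ 2744.8571.
Expenditure moves from 898×1462 = 1312876 to 1154.5714×2744.8571 = 3169133.6327; change = +1856257.63.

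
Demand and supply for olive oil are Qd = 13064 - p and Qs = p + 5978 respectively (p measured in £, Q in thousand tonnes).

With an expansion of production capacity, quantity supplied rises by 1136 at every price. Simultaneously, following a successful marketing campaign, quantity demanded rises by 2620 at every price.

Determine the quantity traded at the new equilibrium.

Before the shock: 13064 - p = p + 5978 ⇒ 7086 = 2p ⇒ p = 3543, Q = 9521.
After the shift, demand is Qd = 15684 - p and supply is Qs = p + 7114.
Equate the new curves: 15684 - p = p + 7114, giving 8570 = 2p, p = 4285, Q = 11399.

11399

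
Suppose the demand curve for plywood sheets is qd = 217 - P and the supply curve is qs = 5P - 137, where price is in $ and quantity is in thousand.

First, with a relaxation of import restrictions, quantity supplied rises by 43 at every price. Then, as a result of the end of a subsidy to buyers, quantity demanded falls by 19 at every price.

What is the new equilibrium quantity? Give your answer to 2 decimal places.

Solve the original market: 217 - P = 5P - 137, hence P = 59 and q = 158.
After the shift, demand is qd = 198 - P and supply is qs = 5P - 94.
Setting them equal: 198 - P = 5P - 94 → 292 = 6P, so P = 146/3 ≈ 48.6667 and q = 448/3 ≈ 149.3333.

149.33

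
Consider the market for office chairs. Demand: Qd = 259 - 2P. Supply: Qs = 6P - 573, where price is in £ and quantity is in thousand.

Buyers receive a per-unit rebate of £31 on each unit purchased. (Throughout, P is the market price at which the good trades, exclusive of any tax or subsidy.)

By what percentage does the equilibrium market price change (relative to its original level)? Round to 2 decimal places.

+7.45

Original equilibrium: 259 - 2P = 6P - 573 gives 832 = 8P, so P = 104 and Q = 51.
Since buyers' out-of-pocket price is the market price minus the rebate, the effective demand curve becomes Qd = 321 - 2P.
New equilibrium: 321 - 2P = 6P - 573 ⇒ 894 = 8P ⇒ P = 111.75, Q = 97.5.
%ΔP = (111.75 − 104) / 104 × 100 = +7.45%.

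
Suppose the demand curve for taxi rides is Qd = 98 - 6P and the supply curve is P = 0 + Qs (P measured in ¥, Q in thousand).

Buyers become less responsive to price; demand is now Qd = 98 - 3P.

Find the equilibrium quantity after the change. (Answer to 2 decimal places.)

24.50

Initially, 98 - 6P = P, so 98 = 7P and P = 14, Q = 14.
After the shift, demand is Qd = 98 - 3P and supply is Qs = P.
Equate the new curves: 98 - 3P = P, giving 98 = 4P, P = 24.5, Q = 24.5.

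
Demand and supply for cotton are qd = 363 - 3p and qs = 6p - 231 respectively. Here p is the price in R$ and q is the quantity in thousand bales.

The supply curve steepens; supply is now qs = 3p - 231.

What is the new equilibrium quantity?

Before the shock: 363 - 3p = 6p - 231 ⇒ 594 = 9p ⇒ p = 66, q = 165.
The new curves are qd = 363 - 3p (demand) and qs = 3p - 231 (supply).
Equate the new curves: 363 - 3p = 3p - 231, giving 594 = 6p, p = 99, q = 66.

66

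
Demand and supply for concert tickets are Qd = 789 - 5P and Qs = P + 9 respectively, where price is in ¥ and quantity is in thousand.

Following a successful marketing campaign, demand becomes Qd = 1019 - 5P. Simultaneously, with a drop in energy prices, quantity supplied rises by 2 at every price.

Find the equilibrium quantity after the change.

Initially, 789 - 5P = P + 9, so 780 = 6P and P = 130, Q = 139.
After the shift, demand is Qd = 1019 - 5P and supply is Qs = P + 11.
New equilibrium: 1019 - 5P = P + 11 ⇒ 1008 = 6P ⇒ P = 168, Q = 179.

179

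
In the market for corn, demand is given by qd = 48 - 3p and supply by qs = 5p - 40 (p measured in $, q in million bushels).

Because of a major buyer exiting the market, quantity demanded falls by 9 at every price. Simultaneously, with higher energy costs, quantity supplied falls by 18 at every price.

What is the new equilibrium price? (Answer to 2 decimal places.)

Original equilibrium: 48 - 3p = 5p - 40 gives 88 = 8p, so p = 11 and q = 15.
The shock moves the curves to qd = 39 - 3p and qs = 5p - 58.
Clearing the new market: 39 - 3p = 5p - 58, so p = 12.125 and q = 2.625.

12.13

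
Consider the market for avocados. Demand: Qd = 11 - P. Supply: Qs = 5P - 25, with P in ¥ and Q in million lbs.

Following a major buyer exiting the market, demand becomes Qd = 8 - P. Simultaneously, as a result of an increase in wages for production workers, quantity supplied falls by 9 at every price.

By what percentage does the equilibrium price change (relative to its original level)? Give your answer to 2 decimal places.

Initially, 11 - P = 5P - 25, so 36 = 6P and P = 6, Q = 5.
With the change applied: demand Qd = 8 - P, supply Qs = 5P - 34.
Setting them equal: 8 - P = 5P - 34 → 42 = 6P, so P = 7 and Q = 1.
%ΔP = (7 − 6) / 6 × 100 = +16.67%.

+16.67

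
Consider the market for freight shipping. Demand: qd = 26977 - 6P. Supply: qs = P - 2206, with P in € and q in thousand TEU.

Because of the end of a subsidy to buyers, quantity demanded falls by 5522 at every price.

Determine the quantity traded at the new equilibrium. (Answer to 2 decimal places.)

1174.14

Initially, 26977 - 6P = P - 2206, so 29183 = 7P and P = 4169, q = 1963.
The shock moves the curves to qd = 21455 - 6P and qs = P - 2206.
Setting them equal: 21455 - 6P = P - 2206 → 23661 = 7P, so P = 23661/7 ≈ 3380.1429 and q = 8219/7 ≈ 1174.1429.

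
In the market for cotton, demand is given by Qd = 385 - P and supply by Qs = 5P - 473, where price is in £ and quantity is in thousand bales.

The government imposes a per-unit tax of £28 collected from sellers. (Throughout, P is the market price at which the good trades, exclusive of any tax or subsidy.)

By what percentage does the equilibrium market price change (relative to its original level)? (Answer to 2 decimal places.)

+16.32

Solve the original market: 385 - P = 5P - 473, hence P = 143 and Q = 242.
Since sellers keep the price net of the tax, the effective supply curve becomes Qs = 5P - 613.
Equate the new curves: 385 - P = 5P - 613, giving 998 = 6P, P = 499/3 ≈ 166.3333, Q = 656/3 ≈ 218.6667.
%ΔP = (166.3333 − 143) / 143 × 100 = +16.32%.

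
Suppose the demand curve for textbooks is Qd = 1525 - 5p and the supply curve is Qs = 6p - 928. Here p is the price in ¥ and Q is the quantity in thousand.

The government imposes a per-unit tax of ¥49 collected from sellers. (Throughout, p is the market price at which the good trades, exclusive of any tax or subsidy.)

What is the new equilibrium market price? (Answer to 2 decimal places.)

Before the shock: 1525 - 5p = 6p - 928 ⇒ 2453 = 11p ⇒ p = 223, Q = 410.
Since sellers keep the price net of the tax, the effective supply curve becomes Qs = 6p - 1222.
New equilibrium: 1525 - 5p = 6p - 1222 ⇒ 2747 = 11p ⇒ p = 2747/11 ≈ 249.7273, Q = 3040/11 ≈ 276.3636.

249.73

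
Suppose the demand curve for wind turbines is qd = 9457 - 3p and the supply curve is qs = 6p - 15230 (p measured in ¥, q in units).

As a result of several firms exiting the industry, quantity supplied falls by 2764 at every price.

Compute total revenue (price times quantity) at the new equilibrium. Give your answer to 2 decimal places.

Before the shock: 9457 - 3p = 6p - 15230 ⇒ 24687 = 9p ⇒ p = 2743, q = 1228.
With the change applied: demand qd = 9457 - 3p, supply qs = 6p - 17994.
Setting them equal: 9457 - 3p = 6p - 17994 → 27451 = 9p, so p = 27451/9 ≈ 3050.1111 and q = 920/3 ≈ 306.6667.
New expenditure = 3050.1111 × 306.6667 = 935367.41.

935367.41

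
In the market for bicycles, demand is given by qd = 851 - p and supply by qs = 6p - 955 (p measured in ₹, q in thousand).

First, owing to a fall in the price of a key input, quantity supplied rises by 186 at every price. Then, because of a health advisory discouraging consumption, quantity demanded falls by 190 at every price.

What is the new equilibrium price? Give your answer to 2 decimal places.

Original equilibrium: 851 - p = 6p - 955 gives 1806 = 7p, so p = 258 and q = 593.
The new curves are qd = 661 - p (demand) and qs = 6p - 769 (supply).
Clearing the new market: 661 - p = 6p - 769, so p = 1430/7 ≈ 204.2857 and q = 3197/7 ≈ 456.7143.

204.29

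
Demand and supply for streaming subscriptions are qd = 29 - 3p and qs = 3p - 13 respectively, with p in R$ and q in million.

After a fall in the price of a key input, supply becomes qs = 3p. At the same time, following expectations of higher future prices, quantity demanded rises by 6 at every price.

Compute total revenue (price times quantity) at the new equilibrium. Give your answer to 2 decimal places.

Original equilibrium: 29 - 3p = 3p - 13 gives 42 = 6p, so p = 7 and q = 8.
The shock moves the curves to qd = 35 - 3p and qs = 3p.
New equilibrium: 35 - 3p = 3p ⇒ 35 = 6p ⇒ p = 35/6 ≈ 5.8333, q = 17.5.
New expenditure = 5.8333 × 17.5 = 102.08.

102.08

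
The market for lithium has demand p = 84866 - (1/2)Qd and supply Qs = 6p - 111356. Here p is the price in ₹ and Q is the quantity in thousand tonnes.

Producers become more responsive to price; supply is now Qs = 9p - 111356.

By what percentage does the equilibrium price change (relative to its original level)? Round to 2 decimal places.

Original equilibrium: 169732 - 2p = 6p - 111356 gives 281088 = 8p, so p = 35136 and Q = 99460.
The shock moves the curves to Qd = 169732 - 2p and Qs = 9p - 111356.
New equilibrium: 169732 - 2p = 9p - 111356 ⇒ 281088 = 11p ⇒ p = 281088/11 ≈ 25553.4545, Q = 1304876/11 ≈ 118625.0909.
%Δp = (25553.4545 − 35136) / 35136 × 100 = -27.27%.

-27.27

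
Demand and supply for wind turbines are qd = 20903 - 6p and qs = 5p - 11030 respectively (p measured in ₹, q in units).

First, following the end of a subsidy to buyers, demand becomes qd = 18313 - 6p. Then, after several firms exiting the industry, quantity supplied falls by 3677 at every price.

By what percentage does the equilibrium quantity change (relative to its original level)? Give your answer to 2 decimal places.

Solve the original market: 20903 - 6p = 5p - 11030, hence p = 2903 and q = 3485.
The shock moves the curves to qd = 18313 - 6p and qs = 5p - 14707.
New equilibrium: 18313 - 6p = 5p - 14707 ⇒ 33020 = 11p ⇒ p = 33020/11 ≈ 3001.8182, q = 3323/11 ≈ 302.0909.
%Δq = (302.0909 − 3485) / 3485 × 100 = -91.33%.

-91.33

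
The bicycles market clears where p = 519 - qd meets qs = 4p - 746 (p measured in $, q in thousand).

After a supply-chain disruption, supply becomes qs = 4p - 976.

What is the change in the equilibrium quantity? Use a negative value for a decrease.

Solve the original market: 519 - p = 4p - 746, hence p = 253 and q = 266.
The shock moves the curves to qd = 519 - p and qs = 4p - 976.
Setting them equal: 519 - p = 4p - 976 → 1495 = 5p, so p = 299 and q = 220.
Δq = 220 − 266 = -46.

-46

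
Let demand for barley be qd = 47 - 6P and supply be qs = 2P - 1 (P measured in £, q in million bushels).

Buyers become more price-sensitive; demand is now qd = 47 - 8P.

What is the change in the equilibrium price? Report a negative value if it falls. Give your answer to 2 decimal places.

-1.20

Solve the original market: 47 - 6P = 2P - 1, hence P = 6 and q = 11.
With the change applied: demand qd = 47 - 8P, supply qs = 2P - 1.
New equilibrium: 47 - 8P = 2P - 1 ⇒ 48 = 10P ⇒ P = 4.8, q = 8.6.
ΔP = 4.8 − 6 = -1.20.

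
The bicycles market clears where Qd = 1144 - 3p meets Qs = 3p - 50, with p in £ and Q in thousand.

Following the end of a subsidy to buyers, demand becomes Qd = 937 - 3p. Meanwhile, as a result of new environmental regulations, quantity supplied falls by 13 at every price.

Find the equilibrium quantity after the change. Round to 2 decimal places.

437.00

Original equilibrium: 1144 - 3p = 3p - 50 gives 1194 = 6p, so p = 199 and Q = 547.
The new curves are Qd = 937 - 3p (demand) and Qs = 3p - 63 (supply).
Clearing the new market: 937 - 3p = 3p - 63, so p = 500/3 ≈ 166.6667 and Q = 437.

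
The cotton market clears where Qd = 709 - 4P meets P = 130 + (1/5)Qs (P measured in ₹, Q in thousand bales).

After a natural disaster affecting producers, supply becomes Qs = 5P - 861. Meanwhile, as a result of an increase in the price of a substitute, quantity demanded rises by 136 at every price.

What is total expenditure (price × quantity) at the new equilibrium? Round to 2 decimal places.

Solve the original market: 709 - 4P = 5P - 650, hence P = 151 and Q = 105.
With the change applied: demand Qd = 845 - 4P, supply Qs = 5P - 861.
New equilibrium: 845 - 4P = 5P - 861 ⇒ 1706 = 9P ⇒ P = 1706/9 ≈ 189.5556, Q = 781/9 ≈ 86.7778.
New expenditure = 189.5556 × 86.7778 = 16449.21.

16449.21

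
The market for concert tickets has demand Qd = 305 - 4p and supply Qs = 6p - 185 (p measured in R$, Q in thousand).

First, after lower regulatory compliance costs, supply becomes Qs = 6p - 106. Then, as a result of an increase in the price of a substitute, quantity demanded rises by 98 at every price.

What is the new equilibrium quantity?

199.4

Original equilibrium: 305 - 4p = 6p - 185 gives 490 = 10p, so p = 49 and Q = 109.
With the change applied: demand Qd = 403 - 4p, supply Qs = 6p - 106.
Setting them equal: 403 - 4p = 6p - 106 → 509 = 10p, so p = 50.9 and Q = 199.4.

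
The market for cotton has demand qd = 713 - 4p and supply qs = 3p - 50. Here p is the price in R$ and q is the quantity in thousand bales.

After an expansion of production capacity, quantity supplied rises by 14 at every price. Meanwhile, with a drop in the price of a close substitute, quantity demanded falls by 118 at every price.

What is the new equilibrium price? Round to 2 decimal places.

90.14

Solve the original market: 713 - 4p = 3p - 50, hence p = 109 and q = 277.
The shock moves the curves to qd = 595 - 4p and qs = 3p - 36.
Clearing the new market: 595 - 4p = 3p - 36, so p = 631/7 ≈ 90.1429 and q = 1641/7 ≈ 234.4286.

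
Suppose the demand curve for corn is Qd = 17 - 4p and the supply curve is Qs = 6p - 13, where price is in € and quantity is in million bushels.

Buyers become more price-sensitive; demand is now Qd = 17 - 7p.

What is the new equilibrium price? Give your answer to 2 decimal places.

Original equilibrium: 17 - 4p = 6p - 13 gives 30 = 10p, so p = 3 and Q = 5.
With the change applied: demand Qd = 17 - 7p, supply Qs = 6p - 13.
Equate the new curves: 17 - 7p = 6p - 13, giving 30 = 13p, p = 30/13 ≈ 2.3077, Q = 11/13 ≈ 0.8462.

2.31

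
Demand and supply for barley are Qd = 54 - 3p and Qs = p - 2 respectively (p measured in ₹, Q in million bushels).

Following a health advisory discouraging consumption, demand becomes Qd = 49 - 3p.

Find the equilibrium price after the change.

Original equilibrium: 54 - 3p = p - 2 gives 56 = 4p, so p = 14 and Q = 12.
The shock moves the curves to Qd = 49 - 3p and Qs = p - 2.
Equate the new curves: 49 - 3p = p - 2, giving 51 = 4p, p = 12.75, Q = 10.75.

12.75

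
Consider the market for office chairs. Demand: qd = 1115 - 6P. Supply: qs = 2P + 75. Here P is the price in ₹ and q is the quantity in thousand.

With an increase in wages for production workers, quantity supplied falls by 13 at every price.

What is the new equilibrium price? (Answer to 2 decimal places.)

Initially, 1115 - 6P = 2P + 75, so 1040 = 8P and P = 130, q = 335.
After the shift, demand is qd = 1115 - 6P and supply is qs = 2P + 62.
Clearing the new market: 1115 - 6P = 2P + 62, so P = 131.625 and q = 325.25.

131.63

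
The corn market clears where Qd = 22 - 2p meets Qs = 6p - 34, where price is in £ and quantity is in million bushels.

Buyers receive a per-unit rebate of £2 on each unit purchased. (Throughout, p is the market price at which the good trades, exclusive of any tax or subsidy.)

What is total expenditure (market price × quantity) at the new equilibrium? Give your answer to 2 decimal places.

Initially, 22 - 2p = 6p - 34, so 56 = 8p and p = 7, Q = 8.
Since buyers' out-of-pocket price is the market price minus the rebate, the effective demand curve becomes Qd = 26 - 2p.
Equate the new curves: 26 - 2p = 6p - 34, giving 60 = 8p, p = 7.5, Q = 11.
New expenditure = 7.5 × 11 = 82.50.

82.50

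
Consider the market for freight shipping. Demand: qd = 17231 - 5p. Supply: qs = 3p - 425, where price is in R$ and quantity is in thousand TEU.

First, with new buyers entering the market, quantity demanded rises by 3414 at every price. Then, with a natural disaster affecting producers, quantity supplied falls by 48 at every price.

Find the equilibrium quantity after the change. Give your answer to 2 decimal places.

Initially, 17231 - 5p = 3p - 425, so 17656 = 8p and p = 2207, q = 6196.
The new curves are qd = 20645 - 5p (demand) and qs = 3p - 473 (supply).
New equilibrium: 20645 - 5p = 3p - 473 ⇒ 21118 = 8p ⇒ p = 2639.75, q = 7446.25.

7446.25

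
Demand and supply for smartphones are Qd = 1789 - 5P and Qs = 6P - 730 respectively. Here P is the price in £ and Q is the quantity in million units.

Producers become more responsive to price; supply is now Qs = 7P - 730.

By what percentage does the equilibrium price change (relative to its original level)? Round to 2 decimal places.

Initially, 1789 - 5P = 6P - 730, so 2519 = 11P and P = 229, Q = 644.
With the change applied: demand Qd = 1789 - 5P, supply Qs = 7P - 730.
New equilibrium: 1789 - 5P = 7P - 730 ⇒ 2519 = 12P ⇒ P = 2519/12 ≈ 209.9167, Q = 8873/12 ≈ 739.4167.
%ΔP = (209.9167 − 229) / 229 × 100 = -8.33%.

-8.33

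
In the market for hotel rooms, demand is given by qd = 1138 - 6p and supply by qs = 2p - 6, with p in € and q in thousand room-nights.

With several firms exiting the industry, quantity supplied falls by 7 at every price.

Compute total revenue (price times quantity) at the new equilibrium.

Original equilibrium: 1138 - 6p = 2p - 6 gives 1144 = 8p, so p = 143 and q = 280.
The shock moves the curves to qd = 1138 - 6p and qs = 2p - 13.
Setting them equal: 1138 - 6p = 2p - 13 → 1151 = 8p, so p = 143.875 and q = 274.75.
New expenditure = 143.875 × 274.75 = 39529.65625.

39529.65625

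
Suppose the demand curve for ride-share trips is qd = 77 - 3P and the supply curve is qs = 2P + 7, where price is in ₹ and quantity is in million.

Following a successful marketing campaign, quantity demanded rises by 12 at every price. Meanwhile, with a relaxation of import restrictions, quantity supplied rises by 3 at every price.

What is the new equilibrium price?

15.8

Solve the original market: 77 - 3P = 2P + 7, hence P = 14 and q = 35.
With the change applied: demand qd = 89 - 3P, supply qs = 2P + 10.
Setting them equal: 89 - 3P = 2P + 10 → 79 = 5P, so P = 15.8 and q = 41.6.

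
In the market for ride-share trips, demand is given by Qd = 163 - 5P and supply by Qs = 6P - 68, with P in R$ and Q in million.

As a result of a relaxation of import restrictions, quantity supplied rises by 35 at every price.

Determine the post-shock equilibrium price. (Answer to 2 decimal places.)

Before the shock: 163 - 5P = 6P - 68 ⇒ 231 = 11P ⇒ P = 21, Q = 58.
The shock moves the curves to Qd = 163 - 5P and Qs = 6P - 33.
Clearing the new market: 163 - 5P = 6P - 33, so P = 196/11 ≈ 17.8182 and Q = 813/11 ≈ 73.9091.

17.82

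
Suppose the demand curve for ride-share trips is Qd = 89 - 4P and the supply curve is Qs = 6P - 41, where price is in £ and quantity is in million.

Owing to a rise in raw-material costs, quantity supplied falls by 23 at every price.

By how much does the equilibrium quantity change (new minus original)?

-9.2

Before the shock: 89 - 4P = 6P - 41 ⇒ 130 = 10P ⇒ P = 13, Q = 37.
The new curves are Qd = 89 - 4P (demand) and Qs = 6P - 64 (supply).
Clearing the new market: 89 - 4P = 6P - 64, so P = 15.3 and Q = 27.8.
ΔQ = 27.8 − 37 = -9.2.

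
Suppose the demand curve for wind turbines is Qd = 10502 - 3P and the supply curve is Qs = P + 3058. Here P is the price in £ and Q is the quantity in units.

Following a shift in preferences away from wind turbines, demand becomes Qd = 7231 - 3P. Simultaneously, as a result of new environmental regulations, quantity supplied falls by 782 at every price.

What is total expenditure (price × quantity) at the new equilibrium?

4353896.5625

Original equilibrium: 10502 - 3P = P + 3058 gives 7444 = 4P, so P = 1861 and Q = 4919.
After the shift, demand is Qd = 7231 - 3P and supply is Qs = P + 2276.
Clearing the new market: 7231 - 3P = P + 2276, so P = 1238.75 and Q = 3514.75.
New expenditure = 1238.75 × 3514.75 = 4353896.5625.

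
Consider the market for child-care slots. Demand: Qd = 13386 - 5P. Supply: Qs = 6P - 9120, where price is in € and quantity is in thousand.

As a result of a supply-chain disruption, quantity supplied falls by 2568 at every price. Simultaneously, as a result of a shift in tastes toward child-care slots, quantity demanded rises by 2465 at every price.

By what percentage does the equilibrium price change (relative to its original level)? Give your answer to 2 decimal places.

Initially, 13386 - 5P = 6P - 9120, so 22506 = 11P and P = 2046, Q = 3156.
After the shift, demand is Qd = 15851 - 5P and supply is Qs = 6P - 11688.
Equate the new curves: 15851 - 5P = 6P - 11688, giving 27539 = 11P, P = 27539/11 ≈ 2503.5455, Q = 36666/11 ≈ 3333.2727.
%ΔP = (2503.5455 − 2046) / 2046 × 100 = +22.36%.

+22.36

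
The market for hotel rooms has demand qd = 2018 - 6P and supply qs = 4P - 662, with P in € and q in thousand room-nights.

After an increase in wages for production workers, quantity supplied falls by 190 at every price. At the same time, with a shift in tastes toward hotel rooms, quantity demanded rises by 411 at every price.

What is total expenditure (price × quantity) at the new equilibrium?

151057.24

Initially, 2018 - 6P = 4P - 662, so 2680 = 10P and P = 268, q = 410.
With the change applied: demand qd = 2429 - 6P, supply qs = 4P - 852.
Setting them equal: 2429 - 6P = 4P - 852 → 3281 = 10P, so P = 328.1 and q = 460.4.
New expenditure = 328.1 × 460.4 = 151057.24.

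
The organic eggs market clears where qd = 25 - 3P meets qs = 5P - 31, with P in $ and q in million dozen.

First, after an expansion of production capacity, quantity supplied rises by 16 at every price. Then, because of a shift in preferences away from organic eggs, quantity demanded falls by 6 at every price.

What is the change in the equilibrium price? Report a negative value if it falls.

Solve the original market: 25 - 3P = 5P - 31, hence P = 7 and q = 4.
With the change applied: demand qd = 19 - 3P, supply qs = 5P - 15.
New equilibrium: 19 - 3P = 5P - 15 ⇒ 34 = 8P ⇒ P = 4.25, q = 6.25.
ΔP = 4.25 − 7 = -2.75.

-2.75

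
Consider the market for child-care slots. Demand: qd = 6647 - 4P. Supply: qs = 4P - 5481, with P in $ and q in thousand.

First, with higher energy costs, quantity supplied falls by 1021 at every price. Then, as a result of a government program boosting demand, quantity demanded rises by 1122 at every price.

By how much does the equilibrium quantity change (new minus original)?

Initially, 6647 - 4P = 4P - 5481, so 12128 = 8P and P = 1516, q = 583.
After the shift, demand is qd = 7769 - 4P and supply is qs = 4P - 6502.
Clearing the new market: 7769 - 4P = 4P - 6502, so P = 1783.875 and q = 633.5.
Δq = 633.5 − 583 = +50.5.

+50.5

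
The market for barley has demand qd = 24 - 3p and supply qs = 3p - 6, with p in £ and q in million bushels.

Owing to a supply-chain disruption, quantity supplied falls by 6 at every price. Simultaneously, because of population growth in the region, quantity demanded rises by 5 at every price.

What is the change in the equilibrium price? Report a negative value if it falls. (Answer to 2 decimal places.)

+1.83

Solve the original market: 24 - 3p = 3p - 6, hence p = 5 and q = 9.
After the shift, demand is qd = 29 - 3p and supply is qs = 3p - 12.
Setting them equal: 29 - 3p = 3p - 12 → 41 = 6p, so p = 41/6 ≈ 6.8333 and q = 8.5.
Δp = 6.8333 − 5 = +1.83.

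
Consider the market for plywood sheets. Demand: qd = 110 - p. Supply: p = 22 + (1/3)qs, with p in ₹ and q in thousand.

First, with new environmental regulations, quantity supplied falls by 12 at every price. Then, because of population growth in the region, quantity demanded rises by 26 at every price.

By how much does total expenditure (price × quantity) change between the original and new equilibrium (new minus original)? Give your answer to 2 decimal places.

Original equilibrium: 110 - p = 3p - 66 gives 176 = 4p, so p = 44 and q = 66.
After the shift, demand is qd = 136 - p and supply is qs = 3p - 78.
Setting them equal: 136 - p = 3p - 78 → 214 = 4p, so p = 53.5 and q = 82.5.
Expenditure moves from 44×66 = 2904 to 53.5×82.5 = 4413.75; change = +1509.75.

+1509.75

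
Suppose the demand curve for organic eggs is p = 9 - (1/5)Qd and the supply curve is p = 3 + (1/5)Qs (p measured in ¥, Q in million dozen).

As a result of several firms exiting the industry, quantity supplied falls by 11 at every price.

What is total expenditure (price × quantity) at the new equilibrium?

67.45

Before the shock: 45 - 5p = 5p - 15 ⇒ 60 = 10p ⇒ p = 6, Q = 15.
The new curves are Qd = 45 - 5p (demand) and Qs = 5p - 26 (supply).
Setting them equal: 45 - 5p = 5p - 26 → 71 = 10p, so p = 7.1 and Q = 9.5.
New expenditure = 7.1 × 9.5 = 67.45.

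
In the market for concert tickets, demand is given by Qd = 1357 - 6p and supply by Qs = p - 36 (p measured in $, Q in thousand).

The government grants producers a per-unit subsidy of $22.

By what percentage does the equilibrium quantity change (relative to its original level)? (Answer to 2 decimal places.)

Before the shock: 1357 - 6p = p - 36 ⇒ 1393 = 7p ⇒ p = 199, Q = 163.
Since sellers receive the price plus the subsidy, the effective supply curve becomes Qs = p - 14.
Setting them equal: 1357 - 6p = p - 14 → 1371 = 7p, so p = 1371/7 ≈ 195.8571 and Q = 1273/7 ≈ 181.8571.
%ΔQ = (181.8571 − 163) / 163 × 100 = +11.57%.

+11.57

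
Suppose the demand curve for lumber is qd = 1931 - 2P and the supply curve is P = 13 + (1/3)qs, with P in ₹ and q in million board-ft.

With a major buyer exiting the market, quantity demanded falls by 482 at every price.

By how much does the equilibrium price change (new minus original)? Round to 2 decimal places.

-96.40

Initially, 1931 - 2P = 3P - 39, so 1970 = 5P and P = 394, q = 1143.
After the shift, demand is qd = 1449 - 2P and supply is qs = 3P - 39.
New equilibrium: 1449 - 2P = 3P - 39 ⇒ 1488 = 5P ⇒ P = 297.6, q = 853.8.
ΔP = 297.6 − 394 = -96.40.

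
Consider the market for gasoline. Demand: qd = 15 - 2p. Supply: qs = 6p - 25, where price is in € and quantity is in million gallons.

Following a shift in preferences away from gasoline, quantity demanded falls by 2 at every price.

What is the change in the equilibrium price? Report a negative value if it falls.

Solve the original market: 15 - 2p = 6p - 25, hence p = 5 and q = 5.
With the change applied: demand qd = 13 - 2p, supply qs = 6p - 25.
New equilibrium: 13 - 2p = 6p - 25 ⇒ 38 = 8p ⇒ p = 4.75, q = 3.5.
Δp = 4.75 − 5 = -0.25.

-0.25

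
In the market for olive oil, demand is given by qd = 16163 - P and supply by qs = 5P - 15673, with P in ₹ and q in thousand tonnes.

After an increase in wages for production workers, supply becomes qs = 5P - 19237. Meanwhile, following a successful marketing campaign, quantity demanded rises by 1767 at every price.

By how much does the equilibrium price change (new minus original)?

Initially, 16163 - P = 5P - 15673, so 31836 = 6P and P = 5306, q = 10857.
After the shift, demand is qd = 17930 - P and supply is qs = 5P - 19237.
Setting them equal: 17930 - P = 5P - 19237 → 37167 = 6P, so P = 6194.5 and q = 11735.5.
ΔP = 6194.5 − 5306 = +888.5.

+888.5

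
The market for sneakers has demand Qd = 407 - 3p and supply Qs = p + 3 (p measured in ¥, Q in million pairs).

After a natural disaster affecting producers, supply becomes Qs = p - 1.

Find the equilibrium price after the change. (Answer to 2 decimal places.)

Solve the original market: 407 - 3p = p + 3, hence p = 101 and Q = 104.
After the shift, demand is Qd = 407 - 3p and supply is Qs = p - 1.
Setting them equal: 407 - 3p = p - 1 → 408 = 4p, so p = 102 and Q = 101.

102.00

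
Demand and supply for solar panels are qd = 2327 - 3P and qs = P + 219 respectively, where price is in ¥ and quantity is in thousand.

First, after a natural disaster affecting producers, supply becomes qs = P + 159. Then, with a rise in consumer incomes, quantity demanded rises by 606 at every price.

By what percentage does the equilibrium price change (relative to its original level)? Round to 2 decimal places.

Solve the original market: 2327 - 3P = P + 219, hence P = 527 and q = 746.
The shock moves the curves to qd = 2933 - 3P and qs = P + 159.
Setting them equal: 2933 - 3P = P + 159 → 2774 = 4P, so P = 693.5 and q = 852.5.
%ΔP = (693.5 − 527) / 527 × 100 = +31.59%.

+31.59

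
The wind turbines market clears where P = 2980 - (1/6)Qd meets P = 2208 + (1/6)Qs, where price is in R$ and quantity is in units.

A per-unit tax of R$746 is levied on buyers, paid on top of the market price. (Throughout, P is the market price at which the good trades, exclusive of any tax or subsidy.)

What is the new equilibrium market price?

Before the shock: 17880 - 6P = 6P - 13248 ⇒ 31128 = 12P ⇒ P = 2594, Q = 2316.
Since buyers pay the price plus the tax, the effective demand curve becomes Qd = 13404 - 6P.
New equilibrium: 13404 - 6P = 6P - 13248 ⇒ 26652 = 12P ⇒ P = 2221, Q = 78.

2221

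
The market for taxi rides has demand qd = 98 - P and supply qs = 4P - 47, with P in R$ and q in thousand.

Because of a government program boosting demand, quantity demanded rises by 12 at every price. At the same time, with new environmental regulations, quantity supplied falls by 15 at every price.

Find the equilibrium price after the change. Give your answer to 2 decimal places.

34.40

Before the shock: 98 - P = 4P - 47 ⇒ 145 = 5P ⇒ P = 29, q = 69.
The new curves are qd = 110 - P (demand) and qs = 4P - 62 (supply).
Clearing the new market: 110 - P = 4P - 62, so P = 34.4 and q = 75.6.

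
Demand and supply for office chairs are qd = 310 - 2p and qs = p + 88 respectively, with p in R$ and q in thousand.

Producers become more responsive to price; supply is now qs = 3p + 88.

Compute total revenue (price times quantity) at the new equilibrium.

Before the shock: 310 - 2p = p + 88 ⇒ 222 = 3p ⇒ p = 74, q = 162.
With the change applied: demand qd = 310 - 2p, supply qs = 3p + 88.
Clearing the new market: 310 - 2p = 3p + 88, so p = 44.4 and q = 221.2.
New expenditure = 44.4 × 221.2 = 9821.28.

9821.28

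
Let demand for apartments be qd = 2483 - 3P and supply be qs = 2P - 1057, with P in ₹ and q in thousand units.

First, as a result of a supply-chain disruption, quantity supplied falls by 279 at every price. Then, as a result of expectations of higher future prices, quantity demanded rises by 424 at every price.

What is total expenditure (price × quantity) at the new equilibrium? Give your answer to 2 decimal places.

Original equilibrium: 2483 - 3P = 2P - 1057 gives 3540 = 5P, so P = 708 and q = 359.
After the shift, demand is qd = 2907 - 3P and supply is qs = 2P - 1336.
Setting them equal: 2907 - 3P = 2P - 1336 → 4243 = 5P, so P = 848.6 and q = 361.2.
New expenditure = 848.6 × 361.2 = 306514.32.

306514.32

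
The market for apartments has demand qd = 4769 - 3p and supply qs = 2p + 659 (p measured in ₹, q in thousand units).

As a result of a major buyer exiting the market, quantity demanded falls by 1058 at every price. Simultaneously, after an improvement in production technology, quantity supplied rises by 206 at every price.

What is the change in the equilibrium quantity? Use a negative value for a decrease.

Before the shock: 4769 - 3p = 2p + 659 ⇒ 4110 = 5p ⇒ p = 822, q = 2303.
The new curves are qd = 3711 - 3p (demand) and qs = 2p + 865 (supply).
New equilibrium: 3711 - 3p = 2p + 865 ⇒ 2846 = 5p ⇒ p = 569.2, q = 2003.4.
Δq = 2003.4 − 2303 = -299.6.

-299.6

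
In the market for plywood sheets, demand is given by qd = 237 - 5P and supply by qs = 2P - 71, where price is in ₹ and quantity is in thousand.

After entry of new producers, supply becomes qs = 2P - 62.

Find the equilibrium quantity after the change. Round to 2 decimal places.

23.43

Initially, 237 - 5P = 2P - 71, so 308 = 7P and P = 44, q = 17.
With the change applied: demand qd = 237 - 5P, supply qs = 2P - 62.
Clearing the new market: 237 - 5P = 2P - 62, so P = 299/7 ≈ 42.7143 and q = 164/7 ≈ 23.4286.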